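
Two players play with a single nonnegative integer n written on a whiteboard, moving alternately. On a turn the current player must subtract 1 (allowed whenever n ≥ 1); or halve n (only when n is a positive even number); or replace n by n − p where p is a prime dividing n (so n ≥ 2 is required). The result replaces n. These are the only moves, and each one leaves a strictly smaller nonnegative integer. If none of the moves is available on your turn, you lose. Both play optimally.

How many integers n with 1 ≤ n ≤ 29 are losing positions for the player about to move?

Work bottom-up. With no move the player to move loses. Otherwise the position is W if at least one move leads to an L position for the opponent, and L if every move leads to a W.
n=0: no move → L
n=1: can move to 0, which is L ⇒ W
n=2: can move to 0, which is L ⇒ W
n=3: can move to 0, which is L ⇒ W
n=4: moves to 2(W), 3(W); every one is W ⇒ L
n=5: can move to 0, which is L ⇒ W
n=6: can move to 4, which is L ⇒ W
n=7: can move to 0, which is L ⇒ W
n=8: can move to 4, which is L ⇒ W
n=9: moves to 6(W), 8(W); every one is W ⇒ L
n=10: can move to 9, which is L ⇒ W
n=11: can move to 0, which is L ⇒ W
n=12: can move to 9, which is L ⇒ W
n=13: can move to 0, which is L ⇒ W
n=14: moves to 7(W), 12(W), 13(W); every one is W ⇒ L
n=15: can move to 14, which is L ⇒ W
n=16: can move to 14, which is L ⇒ W
n=17: can move to 0, which is L ⇒ W
n=18: can move to 9, which is L ⇒ W
n=19: can move to 0, which is L ⇒ W
n=20: moves to 10(W), 15(W), 18(W), 19(W); every one is W ⇒ L
n=21: can move to 14, which is L ⇒ W
n=22: can move to 20, which is L ⇒ W
n=23: can move to 0, which is L ⇒ W
n=24: moves to 12(W), 21(W), 22(W), 23(W); every one is W ⇒ L
n=25: can move to 20, which is L ⇒ W
n=26: can move to 24, which is L ⇒ W
n=27: can move to 24, which is L ⇒ W
n=28: can move to 14, which is L ⇒ W
n=29: can move to 0, which is L ⇒ W
L entries with 1 ≤ n ≤ 29 (n=0 is outside the asked range and is not counted): n = 4, 9, 14, 20, 24; that makes 5.

5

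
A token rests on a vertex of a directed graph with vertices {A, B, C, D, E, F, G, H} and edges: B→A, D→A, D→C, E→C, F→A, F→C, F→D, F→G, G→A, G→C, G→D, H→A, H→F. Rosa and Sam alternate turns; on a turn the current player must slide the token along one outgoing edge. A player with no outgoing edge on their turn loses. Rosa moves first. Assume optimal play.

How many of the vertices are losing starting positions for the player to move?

2

Build the W/L table. Terminal = L. A non-terminal position is W if it has a move to some L; otherwise it is L.
Every edge goes from a vertex to one that appears earlier in the order C, A, D, G, F, H, E, B, so processing vertices in that order labels each vertex after all of its successors.
C: no outgoing edge → L
A: no outgoing edge → L
D: reaches L-position A → W
G: reaches L-position A → W
F: reaches L-position A → W
H: reaches L-position A → W
E: reaches L-position C → W
B: reaches L-position A → W
The L vertices are A, C; that is 2 in all.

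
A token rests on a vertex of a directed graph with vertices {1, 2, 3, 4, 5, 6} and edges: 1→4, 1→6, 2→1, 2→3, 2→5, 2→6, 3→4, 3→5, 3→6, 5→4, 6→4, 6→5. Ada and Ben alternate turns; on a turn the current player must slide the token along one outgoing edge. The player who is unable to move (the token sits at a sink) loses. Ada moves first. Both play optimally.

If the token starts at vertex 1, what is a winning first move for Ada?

Move to 4.

Positions with no move are L. A position that does have a move is losing for the player to move precisely when every available move leads to a winning position for the opponent. Fill in the labels:
Every edge goes from a vertex to one that appears earlier in the order 4, 5, 6, 3, 1, 2, so processing vertices in that order labels each vertex after all of its successors.
4: no outgoing edge → L
5: W (go to 4, an L position)
6: W (go to 4, an L position)
3: W (go to 4, an L position)
1: W (go to 4, an L position)
2: L (options 1(W), 3(W), 6(W), 5(W) are all W)
From 1, the L positions reachable in one move are: 4.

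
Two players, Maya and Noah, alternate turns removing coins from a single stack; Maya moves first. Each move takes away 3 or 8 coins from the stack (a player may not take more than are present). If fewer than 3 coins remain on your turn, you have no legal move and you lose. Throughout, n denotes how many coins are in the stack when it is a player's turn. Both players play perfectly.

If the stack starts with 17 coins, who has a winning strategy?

Noah wins.

Build the W/L table. Terminal = L. A non-terminal position is W if it has a move to some L; otherwise it is L.
n=0: no move → L
n=1: no move → L
n=2: no move → L
n=3: →0(L), so W
n=4: →1(L), so W
n=5: →2(L), so W
n=6: →3(W) only, which is W, so L
n=7: →4(W) only, which is W, so L
n=8: →0(L), so W
n=9: →6(L), so W
n=10: →7(L), so W
n=11: →8(W), 3(W) — all W, so L
n=12: →9(W), 4(W) — all W, so L
n=13: →10(W), 5(W) — all W, so L
n=14: →11(L), so W
n=15: →12(L), so W
n=16: →13(L), so W
n=17: →14(W), 9(W) — all W, so L
The starting position 17 is L: whatever Maya does, the opponent receives a W position.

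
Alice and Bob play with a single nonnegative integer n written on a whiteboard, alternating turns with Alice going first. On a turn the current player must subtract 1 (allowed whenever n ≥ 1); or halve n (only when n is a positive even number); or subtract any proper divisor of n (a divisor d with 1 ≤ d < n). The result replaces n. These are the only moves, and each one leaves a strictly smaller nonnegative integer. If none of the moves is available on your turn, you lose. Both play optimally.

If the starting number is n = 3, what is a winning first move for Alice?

Work bottom-up. With no move the player to move loses. Otherwise the position is W if at least one move leads to an L position for the opponent, and L if every move leads to a W.
n=0: no move → L
n=1: →0(L), so W
n=2: →1(W) only, which is W, so L
n=3: →2(L), so W
From 3, the L positions reachable in one move are: 2.

Move to 2.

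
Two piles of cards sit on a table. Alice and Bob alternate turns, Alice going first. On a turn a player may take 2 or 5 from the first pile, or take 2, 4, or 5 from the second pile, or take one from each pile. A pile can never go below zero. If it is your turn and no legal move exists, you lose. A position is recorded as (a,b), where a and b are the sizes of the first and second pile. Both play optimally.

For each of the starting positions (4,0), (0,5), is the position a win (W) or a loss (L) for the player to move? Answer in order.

(4,0): L, (0,5): W

Positions with no move are L. A position that does have a move is losing for the player to move precisely when every available move leads to a winning position for the opponent. Fill in the labels:
No move ever increases a pile, so every position that can arise here has a ≤ 4 and b ≤ 5; it is enough to label the cells with 0 ≤ a ≤ 4 and 0 ≤ b ≤ 5.
Every move lowers a or b (never raises either), so fill the grid row by row in increasing a, and left to right within a row: each cell's successors are then already labelled.
      b=0  b=1  b=2  b=3  b=4  b=5
a=0:    L    L    W    W    W    W
a=1:    L    W    W    L    W    W
a=2:    W    W    L    L    W    W
a=3:    W    L    L    W    W    W
a=4:    L    L    W    W    W    W
Cells with no legal move (terminal, hence L): (0,0), (0,1), (1,0).
The remaining L cells, each justified by listing all of its moves:
(1,3): only reaches (1,1)(W), (0,2)(W), all W → L
(2,2): only reaches (0,2)(W), (2,0)(W), (1,1)(W), all W → L
(2,3): only reaches (0,3)(W), (2,1)(W), (1,2)(W), all W → L
(3,1): only reaches (1,1)(W), (2,0)(W), all W → L
(3,2): only reaches (1,2)(W), (3,0)(W), (2,1)(W), all W → L
(4,0): only reaches (2,0)(W), which is W → L
(4,1): only reaches (2,1)(W), (3,0)(W), all W → L
Every other cell has at least one move into one of the L cells above, so it is W.
(4,0): one of the L cells justified above, so L
(0,5): the move to (0,1) reaches an L cell, so W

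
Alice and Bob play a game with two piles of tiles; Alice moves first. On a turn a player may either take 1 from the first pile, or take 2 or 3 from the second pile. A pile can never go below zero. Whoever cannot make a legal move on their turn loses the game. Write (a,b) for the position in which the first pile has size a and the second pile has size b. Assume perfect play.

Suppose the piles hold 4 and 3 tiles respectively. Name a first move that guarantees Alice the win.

Build the W/L table. Terminal = L. A non-terminal position is W if it has a move to some L; otherwise it is L.
No move ever increases a pile, so every position that can arise here has a ≤ 4 and b ≤ 3; it is enough to label the cells with 0 ≤ a ≤ 4 and 0 ≤ b ≤ 3.
Every move lowers a or b (never raises either), so fill the grid row by row in increasing a, and left to right within a row: each cell's successors are then already labelled.
      b=0  b=1  b=2  b=3
a=0:    L    L    W    W
a=1:    W    W    L    L
a=2:    L    L    W    W
a=3:    W    W    L    L
a=4:    L    L    W    W
Cells with no legal move (terminal, hence L): (0,0), (0,1).
The remaining L cells, each justified by listing all of its moves:
(1,2): →(0,2)(W), (1,0)(W) — all W, so L
(1,3): →(0,3)(W), (1,1)(W), (1,0)(W) — all W, so L
(2,0): →(1,0)(W) only, which is W, so L
(2,1): →(1,1)(W) only, which is W, so L
(3,2): →(2,2)(W), (3,0)(W) — all W, so L
(3,3): →(2,3)(W), (3,1)(W), (3,0)(W) — all W, so L
(4,0): →(3,0)(W) only, which is W, so L
(4,1): →(3,1)(W) only, which is W, so L
Every other cell has at least one move into one of the L cells above, so it is W.
From (4,3), the L positions reachable in one move are: (3,3), (4,1), (4,0). Any move reaching one of these is winning.

Move to (3,3).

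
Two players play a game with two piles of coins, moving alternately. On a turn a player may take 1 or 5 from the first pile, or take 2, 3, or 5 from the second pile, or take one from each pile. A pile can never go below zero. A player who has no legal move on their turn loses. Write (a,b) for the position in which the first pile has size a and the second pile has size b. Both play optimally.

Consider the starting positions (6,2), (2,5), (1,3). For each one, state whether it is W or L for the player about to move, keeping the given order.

(6,2): W, (2,5): W, (1,3): L

Use the standard recursion: the mover loses at a terminal position; elsewhere, the mover wins exactly when some move hands the opponent an L position.
No move ever increases a pile, so every position that can arise here has a ≤ 6 and b ≤ 5; it is enough to label the cells with 0 ≤ a ≤ 6 and 0 ≤ b ≤ 5.
Every move lowers a or b (never raises either), so fill the grid row by row in increasing a, and left to right within a row: each cell's successors are then already labelled.
      b=0  b=1  b=2  b=3  b=4  b=5
a=0:    L    L    W    W    W    W
a=1:    W    W    W    L    L    W
a=2:    L    L    W    W    W    W
a=3:    W    W    W    L    L    W
a=4:    L    L    W    W    W    W
a=5:    W    W    W    L    L    W
a=6:    L    L    W    W    W    W
Cells with no legal move (terminal, hence L): (0,0), (0,1).
The remaining L cells, each justified by listing all of its moves:
(1,3): moves to (0,3)(W), (1,1)(W), (1,0)(W), (0,2)(W); every one is W ⇒ L
(1,4): moves to (0,4)(W), (1,2)(W), (1,1)(W), (0,3)(W); every one is W ⇒ L
(2,0): the only move is to (1,0)(W), a W ⇒ L
(2,1): moves to (1,1)(W), (1,0)(W); every one is W ⇒ L
(3,3): moves to (2,3)(W), (3,1)(W), (3,0)(W), (2,2)(W); every one is W ⇒ L
(3,4): moves to (2,4)(W), (3,2)(W), (3,1)(W), (2,3)(W); every one is W ⇒ L
(4,0): the only move is to (3,0)(W), a W ⇒ L
(4,1): moves to (3,1)(W), (3,0)(W); every one is W ⇒ L
(5,3): moves to (4,3)(W), (0,3)(W), (5,1)(W), (5,0)(W), (4,2)(W); every one is W ⇒ L
(5,4): moves to (4,4)(W), (0,4)(W), (5,2)(W), (5,1)(W), (4,3)(W); every one is W ⇒ L
(6,0): moves to (5,0)(W), (1,0)(W); every one is W ⇒ L
(6,1): moves to (5,1)(W), (1,1)(W), (5,0)(W); every one is W ⇒ L
Every other cell has at least one move into one of the L cells above, so it is W.
(6,2): the move to (6,0) reaches an L cell, so W
(2,5): the move to (2,0) reaches an L cell, so W
(1,3): one of the L cells justified above, so L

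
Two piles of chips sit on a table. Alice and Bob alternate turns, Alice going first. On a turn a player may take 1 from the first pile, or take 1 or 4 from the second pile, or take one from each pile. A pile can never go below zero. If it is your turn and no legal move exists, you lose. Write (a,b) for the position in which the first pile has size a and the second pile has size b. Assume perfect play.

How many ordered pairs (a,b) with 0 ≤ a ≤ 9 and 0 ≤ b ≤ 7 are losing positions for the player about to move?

Positions with no move are L. A position that does have a move is losing for the player to move precisely when every available move leads to a winning position for the opponent. Fill in the labels:
Every move lowers a or b (never raises either), so fill the grid row by row in increasing a, and left to right within a row: each cell's successors are then already labelled.
      b=0  b=1  b=2  b=3  b=4  b=5  b=6  b=7
a=0:    L    W    L    W    W    L    W    L
a=1:    W    W    W    W    L    W    W    W
a=2:    L    W    L    W    W    W    W    L
a=3:    W    W    W    W    L    W    L    W
a=4:    L    W    L    W    W    W    W    W
a=5:    W    W    W    W    L    W    L    W
a=6:    L    W    L    W    W    W    W    W
a=7:    W    W    W    W    L    W    L    W
a=8:    L    W    L    W    W    W    W    W
a=9:    W    W    W    W    L    W    L    W
Cells with no legal move (terminal, hence L): (0,0).
The remaining L cells, each justified by listing all of its moves:
(0,2): only reaches (0,1)(W), which is W → L
(0,5): only reaches (0,4)(W), (0,1)(W), all W → L
(0,7): only reaches (0,6)(W), (0,3)(W), all W → L
(1,4): only reaches (0,4)(W), (1,3)(W), (1,0)(W), (0,3)(W), all W → L
(2,0): only reaches (1,0)(W), which is W → L
(2,2): only reaches (1,2)(W), (2,1)(W), (1,1)(W), all W → L
(2,7): only reaches (1,7)(W), (2,6)(W), (2,3)(W), (1,6)(W), all W → L
(3,4): only reaches (2,4)(W), (3,3)(W), (3,0)(W), (2,3)(W), all W → L
(3,6): only reaches (2,6)(W), (3,5)(W), (3,2)(W), (2,5)(W), all W → L
(4,0): only reaches (3,0)(W), which is W → L
(4,2): only reaches (3,2)(W), (4,1)(W), (3,1)(W), all W → L
(5,4): only reaches (4,4)(W), (5,3)(W), (5,0)(W), (4,3)(W), all W → L
(5,6): only reaches (4,6)(W), (5,5)(W), (5,2)(W), (4,5)(W), all W → L
(6,0): only reaches (5,0)(W), which is W → L
(6,2): only reaches (5,2)(W), (6,1)(W), (5,1)(W), all W → L
(7,4): only reaches (6,4)(W), (7,3)(W), (7,0)(W), (6,3)(W), all W → L
(7,6): only reaches (6,6)(W), (7,5)(W), (7,2)(W), (6,5)(W), all W → L
(8,0): only reaches (7,0)(W), which is W → L
(8,2): only reaches (7,2)(W), (8,1)(W), (7,1)(W), all W → L
(9,4): only reaches (8,4)(W), (9,3)(W), (9,0)(W), (8,3)(W), all W → L
(9,6): only reaches (8,6)(W), (9,5)(W), (9,2)(W), (8,5)(W), all W → L
Every other cell has at least one move into one of the L cells above, so it is W.
L cells per row: a=0: 4, a=1: 1, a=2: 3, a=3: 2, a=4: 2, a=5: 2, a=6: 2, a=7: 2, a=8: 2, a=9: 2; total 22.

22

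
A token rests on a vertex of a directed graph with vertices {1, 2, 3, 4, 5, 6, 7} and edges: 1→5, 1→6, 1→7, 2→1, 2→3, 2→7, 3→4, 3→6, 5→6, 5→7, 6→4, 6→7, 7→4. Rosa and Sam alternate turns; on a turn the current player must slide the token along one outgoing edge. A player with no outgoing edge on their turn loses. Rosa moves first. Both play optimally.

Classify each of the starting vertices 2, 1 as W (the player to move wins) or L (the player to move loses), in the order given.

Positions with no move are L. A position that does have a move is losing for the player to move precisely when every available move leads to a winning position for the opponent. Fill in the labels:
Every edge goes from a vertex to one that appears earlier in the order 4, 7, 6, 5, 3, 1, 2, so processing vertices in that order labels each vertex after all of its successors.
4: no outgoing edge → L
7: reaches L-position 4 → W
6: reaches L-position 4 → W
5: only reaches 6(W), 7(W), all W → L
3: reaches L-position 4 → W
1: reaches L-position 5 → W
2: only reaches 1(W), 3(W), 7(W), all W → L

2: L, 1: W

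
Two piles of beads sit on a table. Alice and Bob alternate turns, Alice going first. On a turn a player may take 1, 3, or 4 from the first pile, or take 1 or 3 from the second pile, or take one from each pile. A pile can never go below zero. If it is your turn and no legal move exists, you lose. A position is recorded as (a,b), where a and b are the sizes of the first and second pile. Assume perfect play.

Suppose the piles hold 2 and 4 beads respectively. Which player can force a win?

Positions with no move are L. A position that does have a move is losing for the player to move precisely when every available move leads to a winning position for the opponent. Fill in the labels:
No move ever increases a pile, so every position that can arise here has a ≤ 2 and b ≤ 4; it is enough to label the cells with 0 ≤ a ≤ 2 and 0 ≤ b ≤ 4.
Every move lowers a or b (never raises either), so fill the grid row by row in increasing a, and left to right within a row: each cell's successors are then already labelled.
      b=0  b=1  b=2  b=3  b=4
a=0:    L    W    L    W    L
a=1:    W    W    W    W    W
a=2:    L    W    L    W    L
Cells with no legal move (terminal, hence L): (0,0).
The remaining L cells, each justified by listing all of its moves:
(0,2): only reaches (0,1)(W), which is W → L
(0,4): only reaches (0,3)(W), (0,1)(W), all W → L
(2,0): only reaches (1,0)(W), which is W → L
(2,2): only reaches (1,2)(W), (2,1)(W), (1,1)(W), all W → L
(2,4): only reaches (1,4)(W), (2,3)(W), (2,1)(W), (1,3)(W), all W → L
Every other cell has at least one move into one of the L cells above, so it is W.
The starting position (2,4) is L: whatever Alice does, the opponent receives a W position.

Bob wins.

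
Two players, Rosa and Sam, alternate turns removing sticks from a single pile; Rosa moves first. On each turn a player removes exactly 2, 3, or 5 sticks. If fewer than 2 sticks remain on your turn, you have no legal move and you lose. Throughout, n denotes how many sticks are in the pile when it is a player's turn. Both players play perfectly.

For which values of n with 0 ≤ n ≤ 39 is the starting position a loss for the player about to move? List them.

Use the standard recursion: the mover loses at a terminal position; elsewhere, the mover wins exactly when some move hands the opponent an L position.
n=0: no move → L
n=1: no move → L
n=2: →0(L), so W
n=3: →1(L), so W
n=4: →1(L), so W
n=5: →0(L), so W
n=6: →1(L), so W
n=7: →5(W), 4(W), 2(W) — all W, so L
n=8: →6(W), 5(W), 3(W) — all W, so L
n=9: →7(L), so W
n=10: →8(L), so W
n=11: →8(L), so W
n=12: →7(L), so W
n=13: →8(L), so W
n=14: →12(W), 11(W), 9(W) — all W, so L
n=15: →13(W), 12(W), 10(W) — all W, so L
n=16: →14(L), so W
n=17: →15(L), so W
n=18: →15(L), so W
n=19: →14(L), so W
n=20: →15(L), so W
n=21: →19(W), 18(W), 16(W) — all W, so L
n=22: →20(W), 19(W), 17(W) — all W, so L
n=23: →21(L), so W
n=24: →22(L), so W
n=25: →22(L), so W
n=26: →21(L), so W
n=27: →22(L), so W
n=28: →26(W), 25(W), 23(W) — all W, so L
n=29: →27(W), 26(W), 24(W) — all W, so L
n=30: →28(L), so W
n=31: →29(L), so W
n=32: →29(L), so W
n=33: →28(L), so W
n=34: →29(L), so W
n=35: →33(W), 32(W), 30(W) — all W, so L
n=36: →34(W), 33(W), 31(W) — all W, so L
n=37: →35(L), so W
n=38: →36(L), so W
n=39: →36(L), so W
The losing starting values of n are exactly the entries labelled L in this table (12 of them).

0, 1, 7, 8, 14, 15, 21, 22, 28, 29, 35, 36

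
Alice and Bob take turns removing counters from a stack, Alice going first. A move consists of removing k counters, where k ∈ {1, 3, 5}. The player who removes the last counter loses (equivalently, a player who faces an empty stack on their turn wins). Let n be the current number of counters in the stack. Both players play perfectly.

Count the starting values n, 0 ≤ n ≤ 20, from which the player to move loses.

10

Classify positions by backward induction: terminal positions (no move available) are W. From any other position, the mover wins iff some move reaches an L.
n=0: no move; the opponent has just taken the last counter and therefore loses → W
n=1: →0(W) only, which is W, so L
n=2: →1(L), so W
n=3: →2(W), 0(W) — all W, so L
n=4: →3(L), so W
n=5: →4(W), 2(W), 0(W) — all W, so L
n=6: →5(L), so W
n=7: →6(W), 4(W), 2(W) — all W, so L
n=8: →7(L), so W
n=9: →8(W), 6(W), 4(W) — all W, so L
n=10: →9(L), so W
n=11: →10(W), 8(W), 6(W) — all W, so L
n=12: →11(L), so W
n=13: →12(W), 10(W), 8(W) — all W, so L
n=14: →13(L), so W
n=15: →14(W), 12(W), 10(W) — all W, so L
n=16: →15(L), so W
n=17: →16(W), 14(W), 12(W) — all W, so L
n=18: →17(L), so W
n=19: →18(W), 16(W), 14(W) — all W, so L
n=20: →19(L), so W
L entries with 0 ≤ n ≤ 20: n = 1, 3, 5, 7, 9, 11, 13, 15, 17, 19; that makes 10.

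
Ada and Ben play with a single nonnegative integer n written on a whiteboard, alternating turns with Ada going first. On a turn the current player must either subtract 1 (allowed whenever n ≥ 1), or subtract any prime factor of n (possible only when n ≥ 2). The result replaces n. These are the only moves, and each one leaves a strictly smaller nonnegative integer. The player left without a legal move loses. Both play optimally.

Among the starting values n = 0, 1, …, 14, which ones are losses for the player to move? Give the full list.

0, 4, 8, 12

Classify positions by backward induction: terminal positions (no move available) are L. From any other position, the mover wins iff some move reaches an L.
n=0: no move → L
n=1: can move to 0, which is L ⇒ W
n=2: can move to 0, which is L ⇒ W
n=3: can move to 0, which is L ⇒ W
n=4: moves to 2(W), 3(W); every one is W ⇒ L
n=5: can move to 0, which is L ⇒ W
n=6: can move to 4, which is L ⇒ W
n=7: can move to 0, which is L ⇒ W
n=8: moves to 6(W), 7(W); every one is W ⇒ L
n=9: can move to 8, which is L ⇒ W
n=10: can move to 8, which is L ⇒ W
n=11: can move to 0, which is L ⇒ W
n=12: moves to 9(W), 10(W), 11(W); every one is W ⇒ L
n=13: can move to 0, which is L ⇒ W
n=14: can move to 12, which is L ⇒ W
The losing starting values of n are exactly the entries labelled L in this table (4 of them).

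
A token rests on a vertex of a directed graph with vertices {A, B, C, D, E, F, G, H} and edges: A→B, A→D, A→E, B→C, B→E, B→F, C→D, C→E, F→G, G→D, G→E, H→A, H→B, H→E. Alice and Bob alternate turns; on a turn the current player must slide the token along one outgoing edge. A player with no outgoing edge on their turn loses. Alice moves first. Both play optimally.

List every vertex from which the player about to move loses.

Positions with no move are L. A position that does have a move is losing for the player to move precisely when every available move leads to a winning position for the opponent. Fill in the labels:
Every edge goes from a vertex to one that appears earlier in the order D, E, C, G, F, B, A, H, so processing vertices in that order labels each vertex after all of its successors.
D: no outgoing edge → L
E: no outgoing edge → L
C: can move to E, which is L ⇒ W
G: can move to E, which is L ⇒ W
F: the only move is to G(W), a W ⇒ L
B: can move to F, which is L ⇒ W
A: can move to E, which is L ⇒ W
H: can move to E, which is L ⇒ W
The losing starting vertices are exactly the entries labelled L in this table (3 of them).

D, E, F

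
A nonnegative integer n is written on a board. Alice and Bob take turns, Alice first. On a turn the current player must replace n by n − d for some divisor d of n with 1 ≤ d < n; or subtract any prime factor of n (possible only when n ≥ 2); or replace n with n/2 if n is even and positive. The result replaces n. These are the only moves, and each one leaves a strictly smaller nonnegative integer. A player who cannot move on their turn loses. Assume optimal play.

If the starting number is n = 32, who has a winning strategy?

Compute win/loss labels from the base case upward. A position with no move is L. Any other position is W if it can reach an L in one move, else L.
n=0: no move → L
n=1: no move → L
n=2: →0(L), so W
n=3: →0(L), so W
n=4: →2(W), 3(W) — all W, so L
n=5: →0(L), so W
n=6: →4(L), so W
n=7: →0(L), so W
n=8: →4(L), so W
n=9: →6(W), 8(W) — all W, so L
n=10: →9(L), so W
n=11: →0(L), so W
n=12: →9(L), so W
n=13: →0(L), so W
n=14: →7(W), 12(W), 13(W) — all W, so L
n=15: →14(L), so W
n=16: →14(L), so W
n=17: →0(L), so W
n=18: →9(L), so W
n=19: →0(L), so W
n=20: →10(W), 15(W), 16(W), 18(W), 19(W) — all W, so L
n=21: →14(L), so W
n=22: →20(L), so W
n=23: →0(L), so W
n=24: →20(L), so W
n=25: →20(L), so W
n=26: →13(W), 24(W), 25(W) — all W, so L
n=27: →26(L), so W
n=28: →14(L), so W
n=29: →0(L), so W
n=30: →20(L), so W
n=31: →0(L), so W
n=32: →16(W), 24(W), 28(W), 30(W), 31(W) — all W, so L
Every move from 32 reaches a W position, so the mover loses.

Bob wins.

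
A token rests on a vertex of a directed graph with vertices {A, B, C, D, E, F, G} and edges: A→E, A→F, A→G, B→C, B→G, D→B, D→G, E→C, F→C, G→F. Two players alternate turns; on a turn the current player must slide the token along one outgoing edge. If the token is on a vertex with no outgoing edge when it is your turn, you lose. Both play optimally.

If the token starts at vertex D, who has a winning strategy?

Use the standard recursion: the mover loses at a terminal position; elsewhere, the mover wins exactly when some move hands the opponent an L position.
Every edge goes from a vertex to one that appears earlier in the order C, F, E, G, B, A, D, so processing vertices in that order labels each vertex after all of its successors.
C: no outgoing edge → L
F: W (go to C, an L position)
E: W (go to C, an L position)
G: L (sole option F(W) is W)
B: W (go to G, an L position)
A: W (go to G, an L position)
D: W (go to G, an L position)
The starting position D is W: the player to move should move to G, handing over an L position.

The first player wins.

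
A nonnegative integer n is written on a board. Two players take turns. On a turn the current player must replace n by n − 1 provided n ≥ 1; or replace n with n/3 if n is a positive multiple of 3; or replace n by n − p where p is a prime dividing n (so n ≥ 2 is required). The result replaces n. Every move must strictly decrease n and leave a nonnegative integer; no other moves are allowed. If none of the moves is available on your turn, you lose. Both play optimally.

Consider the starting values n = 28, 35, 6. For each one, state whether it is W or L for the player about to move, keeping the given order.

28: W, 35: L, 6: W

Build the W/L table. Terminal = L. A non-terminal position is W if it has a move to some L; otherwise it is L.
n=0: no move → L
n=1: reaches L-position 0 → W
n=2: reaches L-position 0 → W
n=3: reaches L-position 0 → W
n=4: only reaches 2(W), 3(W), all W → L
n=5: reaches L-position 0 → W
n=6: reaches L-position 4 → W
n=7: reaches L-position 0 → W
n=8: only reaches 6(W), 7(W), all W → L
n=9: reaches L-position 8 → W
n=10: reaches L-position 8 → W
n=11: reaches L-position 0 → W
n=12: reaches L-position 4 → W
n=13: reaches L-position 0 → W
n=14: only reaches 7(W), 12(W), 13(W), all W → L
n=15: reaches L-position 14 → W
n=16: reaches L-position 14 → W
n=17: reaches L-position 0 → W
n=18: only reaches 6(W), 15(W), 16(W), 17(W), all W → L
n=19: reaches L-position 0 → W
n=20: reaches L-position 18 → W
n=21: reaches L-position 14 → W
n=22: only reaches 11(W), 20(W), 21(W), all W → L
n=23: reaches L-position 0 → W
n=24: reaches L-position 8 → W
n=25: only reaches 20(W), 24(W), all W → L
n=26: reaches L-position 25 → W
n=27: only reaches 9(W), 24(W), 26(W), all W → L
n=28: reaches L-position 27 → W
n=29: reaches L-position 0 → W
n=30: reaches L-position 25 → W
n=31: reaches L-position 0 → W
n=32: only reaches 30(W), 31(W), all W → L
n=33: reaches L-position 22 → W
n=34: reaches L-position 32 → W
n=35: only reaches 28(W), 30(W), 34(W), all W → L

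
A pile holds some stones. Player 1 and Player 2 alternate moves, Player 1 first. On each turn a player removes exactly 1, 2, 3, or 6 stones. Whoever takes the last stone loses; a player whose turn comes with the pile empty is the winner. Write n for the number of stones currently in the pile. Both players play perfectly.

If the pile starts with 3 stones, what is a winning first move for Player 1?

Classify positions by backward induction: terminal positions (no move available) are W. From any other position, the mover wins iff some move reaches an L.
n=0: no move; the opponent has just taken the last stone and therefore loses → W
n=1: the only move is to 0(W), a W ⇒ L
n=2: can move to 1, which is L ⇒ W
n=3: can move to 1, which is L ⇒ W
From 3, the L positions reachable in one move are: 1.

Remove 2, leaving 1.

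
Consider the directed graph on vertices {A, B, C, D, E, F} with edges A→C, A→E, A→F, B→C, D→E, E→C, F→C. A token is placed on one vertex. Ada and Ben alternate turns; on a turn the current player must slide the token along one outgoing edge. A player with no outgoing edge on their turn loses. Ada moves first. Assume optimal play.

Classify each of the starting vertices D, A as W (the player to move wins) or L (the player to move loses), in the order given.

Use the standard recursion: the mover loses at a terminal position; elsewhere, the mover wins exactly when some move hands the opponent an L position.
Every edge goes from a vertex to one that appears earlier in the order C, E, F, A, B, D, so processing vertices in that order labels each vertex after all of its successors.
C: no outgoing edge → L
E: W (go to C, an L position)
F: W (go to C, an L position)
A: W (go to C, an L position)
B: W (go to C, an L position)
D: L (sole option E(W) is W)

D: L, A: W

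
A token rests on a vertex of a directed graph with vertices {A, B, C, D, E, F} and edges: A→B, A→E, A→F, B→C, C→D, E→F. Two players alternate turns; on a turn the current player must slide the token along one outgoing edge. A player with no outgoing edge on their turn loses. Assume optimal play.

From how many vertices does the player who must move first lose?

Use the standard recursion: the mover loses at a terminal position; elsewhere, the mover wins exactly when some move hands the opponent an L position.
Every edge goes from a vertex to one that appears earlier in the order D, F, E, C, B, A, so processing vertices in that order labels each vertex after all of its successors.
D: no outgoing edge → L
F: no outgoing edge → L
E: W (go to F, an L position)
C: W (go to D, an L position)
B: L (sole option C(W) is W)
A: W (go to B, an L position)
The L vertices are B, D, F; that is 3 in all.

3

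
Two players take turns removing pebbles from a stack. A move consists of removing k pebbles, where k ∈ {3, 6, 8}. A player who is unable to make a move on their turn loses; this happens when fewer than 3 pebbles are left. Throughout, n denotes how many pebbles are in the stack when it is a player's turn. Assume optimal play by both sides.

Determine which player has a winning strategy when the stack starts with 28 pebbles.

The first player wins.

Classify positions by backward induction: terminal positions (no move available) are L. From any other position, the mover wins iff some move reaches an L.
n=0: no move → L
n=1: no move → L
n=2: no move → L
n=3: W (go to 0, an L position)
n=4: W (go to 1, an L position)
n=5: W (go to 2, an L position)
n=6: W (go to 0, an L position)
n=7: W (go to 1, an L position)
n=8: W (go to 2, an L position)
n=9: W (go to 1, an L position)
n=10: W (go to 2, an L position)
n=11: L (options 8(W), 5(W), 3(W) are all W)
n=12: L (options 9(W), 6(W), 4(W) are all W)
n=13: L (options 10(W), 7(W), 5(W) are all W)
n=14: W (go to 11, an L position)
n=15: W (go to 12, an L position)
n=16: W (go to 13, an L position)
n=17: W (go to 11, an L position)
n=18: W (go to 12, an L position)
n=19: W (go to 13, an L position)
n=20: W (go to 12, an L position)
n=21: W (go to 13, an L position)
n=22: L (options 19(W), 16(W), 14(W) are all W)
n=23: L (options 20(W), 17(W), 15(W) are all W)
n=24: L (options 21(W), 18(W), 16(W) are all W)
n=25: W (go to 22, an L position)
n=26: W (go to 23, an L position)
n=27: W (go to 24, an L position)
n=28: W (go to 22, an L position)
The starting position 28 is W: the player to move should remove 6, leaving 22, handing over an L position.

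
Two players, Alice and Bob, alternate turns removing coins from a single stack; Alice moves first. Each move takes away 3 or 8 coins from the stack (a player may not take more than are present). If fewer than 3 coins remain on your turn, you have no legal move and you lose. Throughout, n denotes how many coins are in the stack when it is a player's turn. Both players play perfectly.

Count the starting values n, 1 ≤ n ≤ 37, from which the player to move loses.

17

Classify positions by backward induction: terminal positions (no move available) are L. From any other position, the mover wins iff some move reaches an L.
n=0: no move → L
n=1: no move → L
n=2: no move → L
n=3: →0(L), so W
n=4: →1(L), so W
n=5: →2(L), so W
n=6: →3(W) only, which is W, so L
n=7: →4(W) only, which is W, so L
n=8: →0(L), so W
n=9: →6(L), so W
n=10: →7(L), so W
n=11: →8(W), 3(W) — all W, so L
n=12: →9(W), 4(W) — all W, so L
n=13: →10(W), 5(W) — all W, so L
n=14: →11(L), so W
n=15: →12(L), so W
n=16: →13(L), so W
n=17: →14(W), 9(W) — all W, so L
n=18: →15(W), 10(W) — all W, so L
n=19: →11(L), so W
n=20: →17(L), so W
n=21: →18(L), so W
n=22: →19(W), 14(W) — all W, so L
n=23: →20(W), 15(W) — all W, so L
n=24: →21(W), 16(W) — all W, so L
n=25: →22(L), so W
n=26: →23(L), so W
n=27: →24(L), so W
n=28: →25(W), 20(W) — all W, so L
n=29: →26(W), 21(W) — all W, so L
n=30: →22(L), so W
n=31: →28(L), so W
n=32: →29(L), so W
n=33: →30(W), 25(W) — all W, so L
n=34: →31(W), 26(W) — all W, so L
n=35: →32(W), 27(W) — all W, so L
n=36: →33(L), so W
n=37: →34(L), so W
L entries with 1 ≤ n ≤ 37 (n=0 is outside the asked range and is not counted): n = 1, 2, 6, 7, 11, 12, 13, 17, 18, 22, 23, 24, 28, 29, 33, 34, 35; that makes 17.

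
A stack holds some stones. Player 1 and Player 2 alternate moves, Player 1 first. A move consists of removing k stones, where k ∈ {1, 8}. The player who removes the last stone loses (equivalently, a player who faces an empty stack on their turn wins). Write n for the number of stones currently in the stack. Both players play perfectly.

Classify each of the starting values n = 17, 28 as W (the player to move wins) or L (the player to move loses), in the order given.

Compute win/loss labels from the base case upward. A position with no move is W. Any other position is W if it can reach an L in one move, else L.
n=0: no move; the opponent has just taken the last stone and therefore loses → W
n=1: →0(W) only, which is W, so L
n=2: →1(L), so W
n=3: →2(W) only, which is W, so L
n=4: →3(L), so W
n=5: →4(W) only, which is W, so L
n=6: →5(L), so W
n=7: →6(W) only, which is W, so L
n=8: →7(L), so W
n=9: →1(L), so W
n=10: →9(W), 2(W) — all W, so L
n=11: →10(L), so W
n=12: →11(W), 4(W) — all W, so L
n=13: →12(L), so W
n=14: →13(W), 6(W) — all W, so L
n=15: →14(L), so W
n=16: →15(W), 8(W) — all W, so L
n=17: →16(L), so W
n=18: →10(L), so W
n=19: →18(W), 11(W) — all W, so L
n=20: →19(L), so W
n=21: →20(W), 13(W) — all W, so L
n=22: →21(L), so W
n=23: →22(W), 15(W) — all W, so L
n=24: →23(L), so W
n=25: →24(W), 17(W) — all W, so L
n=26: →25(L), so W
n=27: →19(L), so W
n=28: →27(W), 20(W) — all W, so L

17: W, 28: L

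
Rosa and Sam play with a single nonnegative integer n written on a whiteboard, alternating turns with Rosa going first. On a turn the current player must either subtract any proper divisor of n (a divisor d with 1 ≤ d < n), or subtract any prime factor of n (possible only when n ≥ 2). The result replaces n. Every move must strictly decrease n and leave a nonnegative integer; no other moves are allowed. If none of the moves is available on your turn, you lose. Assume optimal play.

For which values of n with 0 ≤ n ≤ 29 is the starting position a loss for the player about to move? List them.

0, 1, 4, 9, 14, 20, 26

Positions with no move are L. A position that does have a move is losing for the player to move precisely when every available move leads to a winning position for the opponent. Fill in the labels:
n=0: no move → L
n=1: no move → L
n=2: W (go to 0, an L position)
n=3: W (go to 0, an L position)
n=4: L (options 2(W), 3(W) are all W)
n=5: W (go to 0, an L position)
n=6: W (go to 4, an L position)
n=7: W (go to 0, an L position)
n=8: W (go to 4, an L position)
n=9: L (options 6(W), 8(W) are all W)
n=10: W (go to 9, an L position)
n=11: W (go to 0, an L position)
n=12: W (go to 9, an L position)
n=13: W (go to 0, an L position)
n=14: L (options 7(W), 12(W), 13(W) are all W)
n=15: W (go to 14, an L position)
n=16: W (go to 14, an L position)
n=17: W (go to 0, an L position)
n=18: W (go to 9, an L position)
n=19: W (go to 0, an L position)
n=20: L (options 10(W), 15(W), 16(W), 18(W), 19(W) are all W)
n=21: W (go to 14, an L position)
n=22: W (go to 20, an L position)
n=23: W (go to 0, an L position)
n=24: W (go to 20, an L position)
n=25: W (go to 20, an L position)
n=26: L (options 13(W), 24(W), 25(W) are all W)
n=27: W (go to 26, an L position)
n=28: W (go to 14, an L position)
n=29: W (go to 0, an L position)
Reading off the rows marked L gives the requested list; there are 7 such values of n.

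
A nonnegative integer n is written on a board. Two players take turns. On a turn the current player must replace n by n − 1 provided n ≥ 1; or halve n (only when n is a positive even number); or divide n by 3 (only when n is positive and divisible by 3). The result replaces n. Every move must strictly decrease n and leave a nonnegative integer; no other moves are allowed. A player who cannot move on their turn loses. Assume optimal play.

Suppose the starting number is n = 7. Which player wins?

Build the W/L table. Terminal = L. A non-terminal position is W if it has a move to some L; otherwise it is L.
n=0: no move → L
n=1: reaches L-position 0 → W
n=2: only reaches 1(W), which is W → L
n=3: reaches L-position 2 → W
n=4: reaches L-position 2 → W
n=5: only reaches 4(W), which is W → L
n=6: reaches L-position 2 → W
n=7: only reaches 6(W), which is W → L
The starting position 7 is L: whatever the player to move does, the opponent receives a W position.

The second player wins.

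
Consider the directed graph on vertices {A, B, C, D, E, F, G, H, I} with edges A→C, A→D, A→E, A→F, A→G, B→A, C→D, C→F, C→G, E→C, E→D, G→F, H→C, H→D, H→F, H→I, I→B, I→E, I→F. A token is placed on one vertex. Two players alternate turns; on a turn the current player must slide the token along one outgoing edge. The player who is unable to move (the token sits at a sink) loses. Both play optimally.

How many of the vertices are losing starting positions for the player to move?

3

Label each position W (a win for the player to move) or L (a loss). A position with no legal move is L; any other position is W exactly when some move reaches an L, and L when every move reaches a W.
Every edge goes from a vertex to one that appears earlier in the order D, F, G, C, E, A, B, I, H, so processing vertices in that order labels each vertex after all of its successors.
D: no outgoing edge → L
F: no outgoing edge → L
G: reaches L-position F → W
C: reaches L-position F → W
E: reaches L-position D → W
A: reaches L-position F → W
B: only reaches A(W), which is W → L
I: reaches L-position B → W
H: reaches L-position F → W
The L vertices are B, D, F; that is 3 in all.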